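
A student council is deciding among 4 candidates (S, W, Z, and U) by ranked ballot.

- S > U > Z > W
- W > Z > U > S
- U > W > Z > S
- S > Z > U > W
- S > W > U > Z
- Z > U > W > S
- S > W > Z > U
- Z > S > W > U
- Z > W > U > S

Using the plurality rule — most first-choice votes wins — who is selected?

S

First-place vote totals:
  S: 4
  W: 1
  Z: 3
  U: 1
S has the most first-place votes.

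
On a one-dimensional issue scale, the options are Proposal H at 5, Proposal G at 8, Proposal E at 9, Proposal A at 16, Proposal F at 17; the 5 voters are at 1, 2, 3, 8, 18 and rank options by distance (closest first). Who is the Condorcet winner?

With single-peaked preferences on a line, the Condorcet winner is the candidate closest to the median voter.
The median voter (position 3) is closest to Proposal H at 5.
Check: Proposal H vs Proposal G — voters closer to Proposal H: 3 of 5.

Proposal H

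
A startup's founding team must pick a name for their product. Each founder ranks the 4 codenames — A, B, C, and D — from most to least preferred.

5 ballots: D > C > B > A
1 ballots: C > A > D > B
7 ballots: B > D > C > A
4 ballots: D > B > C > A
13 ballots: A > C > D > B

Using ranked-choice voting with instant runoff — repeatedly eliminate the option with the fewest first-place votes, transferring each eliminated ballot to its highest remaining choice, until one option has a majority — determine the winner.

D

Round 1: A 13, D 9, B 7, C 1. C has the fewest and is eliminated.
Round 2: A 14, D 9, B 7. B has the fewest and is eliminated.
Round 3: D 16, A 14. D has a majority.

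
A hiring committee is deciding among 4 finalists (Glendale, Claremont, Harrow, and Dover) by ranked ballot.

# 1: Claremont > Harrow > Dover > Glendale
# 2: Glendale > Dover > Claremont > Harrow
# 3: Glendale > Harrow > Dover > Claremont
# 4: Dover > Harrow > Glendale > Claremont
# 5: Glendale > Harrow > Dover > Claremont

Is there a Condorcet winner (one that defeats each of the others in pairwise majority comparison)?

Yes

Head-to-head results (5 voters total):
Glendale vs Claremont: Glendale wins 4–1.
Glendale vs Harrow: Glendale wins 3–2.
Glendale vs Dover: Glendale wins 3–2.
Claremont vs Harrow: Harrow wins 3–2.
Claremont vs Dover: Dover wins 4–1.
Harrow vs Dover: Harrow wins 3–2.
Glendale beats each rival — Claremont (4–1), Harrow (3–2), Dover (3–2) — so Glendale is the Condorcet winner.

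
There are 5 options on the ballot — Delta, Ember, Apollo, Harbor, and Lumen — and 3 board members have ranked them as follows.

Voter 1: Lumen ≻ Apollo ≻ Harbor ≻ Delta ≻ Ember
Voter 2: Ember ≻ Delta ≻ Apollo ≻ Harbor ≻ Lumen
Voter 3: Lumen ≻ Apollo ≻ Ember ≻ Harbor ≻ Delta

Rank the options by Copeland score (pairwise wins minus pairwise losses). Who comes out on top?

Lumen

Pairwise results:
  Delta vs Ember: Ember wins 2–1.
  Delta vs Apollo: Apollo wins 2–1.
  Delta vs Harbor: Harbor wins 2–1.
  Delta vs Lumen: Lumen wins 2–1.
  Ember vs Apollo: Apollo wins 2–1.
  Ember vs Harbor: Ember wins 2–1.
  Ember vs Lumen: Lumen wins 2–1.
  Apollo vs Harbor: Apollo wins 3–0.
  Apollo vs Lumen: Lumen wins 2–1.
  Harbor vs Lumen: Lumen wins 2–1.
Copeland scores (wins − losses):
  Delta: 0 − 4 = -4
  Ember: 2 − 2 = 0
  Apollo: 3 − 1 = 2
  Harbor: 1 − 3 = -2
  Lumen: 4 − 0 = 4
Lumen has the best Copeland score.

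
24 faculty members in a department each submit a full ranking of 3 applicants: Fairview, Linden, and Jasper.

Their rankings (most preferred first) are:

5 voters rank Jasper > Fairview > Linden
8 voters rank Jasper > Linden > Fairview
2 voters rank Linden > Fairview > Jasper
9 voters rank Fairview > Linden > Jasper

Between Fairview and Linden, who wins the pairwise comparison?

Ballots ranking Fairview above Linden: 5+9 = 14.
Ballots ranking Linden above Fairview: 8+2 = 10.
Fairview wins the head-to-head, 14–10.

Fairview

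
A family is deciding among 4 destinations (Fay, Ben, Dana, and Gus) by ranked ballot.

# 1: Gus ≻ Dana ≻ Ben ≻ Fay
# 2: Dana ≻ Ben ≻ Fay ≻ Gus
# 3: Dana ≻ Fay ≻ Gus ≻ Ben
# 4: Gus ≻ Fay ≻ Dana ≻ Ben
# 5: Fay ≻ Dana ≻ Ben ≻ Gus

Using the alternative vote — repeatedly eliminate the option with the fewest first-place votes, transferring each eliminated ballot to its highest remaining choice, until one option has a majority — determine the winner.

Dana

Round 1: Dana 2, Gus 2, Fay 1, Ben 0. Ben has the fewest and is eliminated.
Round 2: Dana 2, Gus 2, Fay 1. Fay has the fewest and is eliminated.
Round 3: Dana 3, Gus 2. Dana has a majority.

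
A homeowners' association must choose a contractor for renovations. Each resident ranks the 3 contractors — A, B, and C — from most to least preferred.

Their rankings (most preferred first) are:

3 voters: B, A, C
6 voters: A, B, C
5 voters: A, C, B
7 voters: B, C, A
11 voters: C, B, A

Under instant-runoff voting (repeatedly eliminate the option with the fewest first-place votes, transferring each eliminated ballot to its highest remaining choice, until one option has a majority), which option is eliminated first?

Round 1: A 11, C 11, B 10. B has the fewest and is eliminated.
Round 2: C 18, A 14. C has a majority.

B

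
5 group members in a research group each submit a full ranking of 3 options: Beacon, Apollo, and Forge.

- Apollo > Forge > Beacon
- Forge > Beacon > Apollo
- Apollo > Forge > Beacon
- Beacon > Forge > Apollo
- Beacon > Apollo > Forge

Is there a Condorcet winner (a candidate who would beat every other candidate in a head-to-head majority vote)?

No

Head-to-head results (5 voters total):
Beacon vs Apollo: Beacon wins 3–2.
Beacon vs Forge: Forge wins 3–2.
Apollo vs Forge: Apollo wins 3–2.
No candidate beats all others: Beacon beats Apollo beats Forge beats Beacon, a majority cycle.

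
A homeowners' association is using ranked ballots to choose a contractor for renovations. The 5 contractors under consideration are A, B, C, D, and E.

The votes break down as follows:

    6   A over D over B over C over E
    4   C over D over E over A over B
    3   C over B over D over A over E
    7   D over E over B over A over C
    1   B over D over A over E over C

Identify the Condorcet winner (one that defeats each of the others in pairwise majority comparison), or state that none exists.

Head-to-head results (21 voters total):
A vs B: B wins 11–10.
A vs C: A wins 14–7.
A vs D: D wins 15–6.
A vs E: E wins 11–10.
B vs C: B wins 14–7.
B vs D: D wins 17–4.
B vs E: E wins 11–10.
C vs D: D wins 14–7.
C vs E: C wins 13–8.
D vs E: D wins 21–0.
D beats each rival — A (15–6), B (17–4), C (14–7), E (21–0) — so D is the Condorcet winner.

D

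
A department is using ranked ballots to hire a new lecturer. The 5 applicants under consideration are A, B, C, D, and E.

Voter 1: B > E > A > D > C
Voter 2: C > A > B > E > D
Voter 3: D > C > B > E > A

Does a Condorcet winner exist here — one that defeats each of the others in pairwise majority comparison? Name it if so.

Head-to-head results (3 voters total):
A vs B: B wins 2–1.
A vs C: C wins 2–1.
A vs D: A wins 2–1.
A vs E: E wins 2–1.
B vs C: C wins 2–1.
B vs D: B wins 2–1.
B vs E: B wins 3–0.
C vs D: D wins 2–1.
C vs E: C wins 2–1.
D vs E: E wins 2–1.
No candidate beats all others: A beats D beats C beats A, a majority cycle.

There is no Condorcet winner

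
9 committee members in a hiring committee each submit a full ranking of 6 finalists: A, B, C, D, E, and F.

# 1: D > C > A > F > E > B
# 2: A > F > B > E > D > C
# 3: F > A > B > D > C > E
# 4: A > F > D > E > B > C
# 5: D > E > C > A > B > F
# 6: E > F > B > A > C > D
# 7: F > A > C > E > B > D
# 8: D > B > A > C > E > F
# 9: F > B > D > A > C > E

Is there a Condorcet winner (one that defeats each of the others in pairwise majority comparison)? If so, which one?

A

Head-to-head results (9 voters total):
A vs B: A wins 6–3.
A vs C: A wins 7–2.
A vs D: A wins 5–4.
A vs E: A wins 7–2.
A vs F: A wins 5–4.
B vs C: B wins 6–3.
B vs D: B wins 5–4.
B vs E: E wins 5–4.
B vs F: F wins 7–2.
C vs D: D wins 7–2.
C vs E: C wins 5–4.
C vs F: F wins 6–3.
D vs E: D wins 6–3.
D vs F: F wins 6–3.
E vs F: F wins 6–3.
A beats each rival — B (6–3), C (7–2), D (5–4), E (7–2), F (5–4) — so A is the Condorcet winner.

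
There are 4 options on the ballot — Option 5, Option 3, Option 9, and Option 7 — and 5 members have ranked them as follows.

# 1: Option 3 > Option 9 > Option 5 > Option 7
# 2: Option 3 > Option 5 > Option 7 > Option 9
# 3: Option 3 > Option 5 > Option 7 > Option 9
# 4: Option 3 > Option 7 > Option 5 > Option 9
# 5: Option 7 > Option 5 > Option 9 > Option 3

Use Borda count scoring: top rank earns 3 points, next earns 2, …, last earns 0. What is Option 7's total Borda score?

Borda scores:
  Option 5: 1 + 2 + 2 + 1 + 2 = 8
  Option 3: 3 + 3 + 3 + 3 + 0 = 12
  Option 9: 2 + 0 + 0 + 0 + 1 = 3
  Option 7: 0 + 1 + 1 + 2 + 3 = 7

7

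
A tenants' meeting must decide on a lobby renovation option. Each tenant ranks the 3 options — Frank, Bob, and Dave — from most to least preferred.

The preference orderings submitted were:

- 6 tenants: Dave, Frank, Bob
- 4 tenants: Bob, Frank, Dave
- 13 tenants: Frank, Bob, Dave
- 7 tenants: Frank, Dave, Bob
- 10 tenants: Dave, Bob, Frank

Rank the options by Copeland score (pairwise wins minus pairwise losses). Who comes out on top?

Frank

Pairwise results:
  Frank vs Bob: Frank wins 26–14.
  Frank vs Dave: Frank wins 24–16.
  Bob vs Dave: Dave wins 23–17.
Copeland scores (wins − losses):
  Frank: 2 − 0 = 2
  Bob: 0 − 2 = -2
  Dave: 1 − 1 = 0
Frank has the best Copeland score.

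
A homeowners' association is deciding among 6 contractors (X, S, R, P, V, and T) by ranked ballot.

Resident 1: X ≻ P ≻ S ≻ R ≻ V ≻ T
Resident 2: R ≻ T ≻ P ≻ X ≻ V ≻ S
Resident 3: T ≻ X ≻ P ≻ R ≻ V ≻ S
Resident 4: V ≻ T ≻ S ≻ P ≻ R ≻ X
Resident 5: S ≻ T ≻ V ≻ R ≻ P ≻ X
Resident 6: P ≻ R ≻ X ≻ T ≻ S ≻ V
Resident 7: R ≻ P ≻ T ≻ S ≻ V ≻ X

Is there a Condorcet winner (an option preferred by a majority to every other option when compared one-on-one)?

Head-to-head results (7 voters total):
X vs S: X wins 4–3.
X vs R: R wins 5–2.
X vs P: P wins 5–2.
X vs V: X wins 4–3.
X vs T: T wins 5–2.
S vs R: R wins 4–3.
S vs P: P wins 5–2.
S vs V: S wins 4–3.
S vs T: T wins 5–2.
R vs P: P wins 4–3.
R vs V: R wins 5–2.
R vs T: R wins 4–3.
P vs V: P wins 5–2.
P vs T: T wins 4–3.
V vs T: T wins 5–2.
No candidate beats all others: R beats T beats P beats R, a majority cycle.

No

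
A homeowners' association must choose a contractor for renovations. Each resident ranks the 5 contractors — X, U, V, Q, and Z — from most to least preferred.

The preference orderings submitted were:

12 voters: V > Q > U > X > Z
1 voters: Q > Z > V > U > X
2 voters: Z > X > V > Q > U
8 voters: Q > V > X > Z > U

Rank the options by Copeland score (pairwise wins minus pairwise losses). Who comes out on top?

V

Pairwise results:
  X vs U: U wins 13–10.
  X vs V: V wins 21–2.
  X vs Q: Q wins 21–2.
  X vs Z: X wins 20–3.
  U vs V: V wins 23–0.
  U vs Q: Q wins 23–0.
  U vs Z: U wins 12–11.
  V vs Q: V wins 14–9.
  V vs Z: V wins 20–3.
  Q vs Z: Q wins 21–2.
Copeland scores (wins − losses):
  X: 1 − 3 = -2
  U: 2 − 2 = 0
  V: 4 − 0 = 4
  Q: 3 − 1 = 2
  Z: 0 − 4 = -4
V has the best Copeland score.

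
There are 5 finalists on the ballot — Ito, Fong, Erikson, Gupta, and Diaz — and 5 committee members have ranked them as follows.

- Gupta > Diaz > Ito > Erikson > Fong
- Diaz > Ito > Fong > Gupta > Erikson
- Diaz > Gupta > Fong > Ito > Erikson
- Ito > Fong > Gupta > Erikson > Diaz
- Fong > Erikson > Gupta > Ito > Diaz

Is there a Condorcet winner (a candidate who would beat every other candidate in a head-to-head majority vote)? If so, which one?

Head-to-head results (5 voters total):
Ito vs Fong: Ito wins 3–2.
Ito vs Erikson: Ito wins 4–1.
Ito vs Gupta: Gupta wins 3–2.
Ito vs Diaz: Diaz wins 3–2.
Fong vs Erikson: Fong wins 4–1.
Fong vs Gupta: Fong wins 3–2.
Fong vs Diaz: Diaz wins 3–2.
Erikson vs Gupta: Gupta wins 4–1.
Erikson vs Diaz: Diaz wins 3–2.
Gupta vs Diaz: Gupta wins 3–2.
No candidate beats all others: Ito beats Fong beats Gupta beats Ito, a majority cycle.

None — there is no Condorcet winner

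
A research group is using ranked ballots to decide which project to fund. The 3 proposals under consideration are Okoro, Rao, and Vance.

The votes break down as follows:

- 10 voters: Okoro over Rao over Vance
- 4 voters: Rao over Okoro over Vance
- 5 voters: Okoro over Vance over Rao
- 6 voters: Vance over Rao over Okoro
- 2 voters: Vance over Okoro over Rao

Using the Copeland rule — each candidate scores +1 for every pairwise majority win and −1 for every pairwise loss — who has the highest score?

Pairwise results:
  Okoro vs Rao: Okoro wins 17–10.
  Okoro vs Vance: Okoro wins 19–8.
  Rao vs Vance: Rao wins 14–13.
Copeland scores (wins − losses):
  Okoro: 2 − 0 = 2
  Rao: 1 − 1 = 0
  Vance: 0 − 2 = -2
Okoro has the best Copeland score.

Okoro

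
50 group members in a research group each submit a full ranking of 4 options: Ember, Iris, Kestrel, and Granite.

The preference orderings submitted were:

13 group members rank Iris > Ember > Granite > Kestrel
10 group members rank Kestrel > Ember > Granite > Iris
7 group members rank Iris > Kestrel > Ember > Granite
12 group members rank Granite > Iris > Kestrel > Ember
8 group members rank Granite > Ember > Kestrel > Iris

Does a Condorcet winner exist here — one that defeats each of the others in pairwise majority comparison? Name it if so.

Head-to-head results (50 voters total):
Ember vs Iris: Iris wins 32–18.
Ember vs Kestrel: Kestrel wins 29–21.
Ember vs Granite: Ember wins 30–20.
Iris vs Kestrel: Iris wins 32–18.
Iris vs Granite: Granite wins 30–20.
Kestrel vs Granite: Granite wins 33–17.
No candidate beats all others: Ember beats Granite beats Iris beats Ember, a majority cycle.

There is no Condorcet winner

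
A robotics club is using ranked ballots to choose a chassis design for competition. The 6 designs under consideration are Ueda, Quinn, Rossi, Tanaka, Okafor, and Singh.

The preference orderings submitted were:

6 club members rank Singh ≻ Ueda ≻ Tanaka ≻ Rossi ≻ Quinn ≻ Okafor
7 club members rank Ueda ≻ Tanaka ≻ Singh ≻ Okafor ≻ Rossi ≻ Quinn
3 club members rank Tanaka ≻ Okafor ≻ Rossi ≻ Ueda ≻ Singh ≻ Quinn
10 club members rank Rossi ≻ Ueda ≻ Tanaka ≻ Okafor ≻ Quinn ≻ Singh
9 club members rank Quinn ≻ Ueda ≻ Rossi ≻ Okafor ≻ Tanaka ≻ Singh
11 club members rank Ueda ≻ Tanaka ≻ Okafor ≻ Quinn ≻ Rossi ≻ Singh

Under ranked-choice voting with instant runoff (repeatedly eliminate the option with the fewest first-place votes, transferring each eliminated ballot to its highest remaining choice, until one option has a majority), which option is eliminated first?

Okafor

Round 1: Ueda 18, Rossi 10, Quinn 9, Singh 6, Tanaka 3, Okafor 0. Okafor has the fewest and is eliminated.
Round 2: Ueda 18, Rossi 10, Quinn 9, Singh 6, Tanaka 3. Tanaka has the fewest and is eliminated.
Round 3: Ueda 18, Rossi 13, Quinn 9, Singh 6. Singh has the fewest and is eliminated.
Round 4: Ueda 24, Rossi 13, Quinn 9. Ueda has a majority.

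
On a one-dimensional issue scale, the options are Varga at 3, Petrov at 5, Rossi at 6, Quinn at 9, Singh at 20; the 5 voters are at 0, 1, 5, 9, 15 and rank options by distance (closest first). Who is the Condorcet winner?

Petrov

With single-peaked preferences on a line, the Condorcet winner is the candidate closest to the median voter.
The median voter (position 5) is closest to Petrov at 5.
Check: Petrov vs Quinn — voters closer to Petrov: 3 of 5.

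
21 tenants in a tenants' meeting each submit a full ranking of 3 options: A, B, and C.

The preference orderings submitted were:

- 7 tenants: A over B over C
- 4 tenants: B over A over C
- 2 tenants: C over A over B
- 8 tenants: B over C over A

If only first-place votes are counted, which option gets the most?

B

First-place vote totals:
  A: 7
  B: 12
  C: 2
B has the most first-place votes.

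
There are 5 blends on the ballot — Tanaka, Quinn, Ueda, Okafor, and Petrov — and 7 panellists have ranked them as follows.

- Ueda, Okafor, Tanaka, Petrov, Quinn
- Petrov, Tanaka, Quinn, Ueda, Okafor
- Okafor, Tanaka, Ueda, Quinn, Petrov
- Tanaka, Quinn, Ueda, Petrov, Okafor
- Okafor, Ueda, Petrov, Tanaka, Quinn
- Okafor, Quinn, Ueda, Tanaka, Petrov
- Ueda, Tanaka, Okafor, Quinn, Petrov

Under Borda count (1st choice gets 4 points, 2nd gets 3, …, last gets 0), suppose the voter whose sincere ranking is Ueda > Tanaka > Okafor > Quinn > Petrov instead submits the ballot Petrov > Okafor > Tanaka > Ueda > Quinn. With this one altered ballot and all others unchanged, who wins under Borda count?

Okafor

Borda totals with the altered ballot: Tanaka 16, Quinn 9, Ueda 15, Okafor 18, Petrov 12.
The switch changes the winner from Ueda to Okafor.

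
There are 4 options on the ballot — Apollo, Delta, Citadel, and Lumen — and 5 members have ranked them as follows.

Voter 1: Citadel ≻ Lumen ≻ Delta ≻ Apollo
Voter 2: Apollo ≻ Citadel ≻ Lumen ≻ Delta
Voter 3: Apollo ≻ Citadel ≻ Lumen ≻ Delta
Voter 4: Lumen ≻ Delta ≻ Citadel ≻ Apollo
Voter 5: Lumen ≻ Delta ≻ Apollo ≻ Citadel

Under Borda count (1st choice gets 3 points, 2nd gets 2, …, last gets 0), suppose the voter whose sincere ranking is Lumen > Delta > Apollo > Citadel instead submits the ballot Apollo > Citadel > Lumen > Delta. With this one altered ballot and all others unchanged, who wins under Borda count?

Borda totals with the altered ballot: Apollo 9, Delta 3, Citadel 10, Lumen 8.
The switch changes the winner from Lumen to Citadel.

Citadel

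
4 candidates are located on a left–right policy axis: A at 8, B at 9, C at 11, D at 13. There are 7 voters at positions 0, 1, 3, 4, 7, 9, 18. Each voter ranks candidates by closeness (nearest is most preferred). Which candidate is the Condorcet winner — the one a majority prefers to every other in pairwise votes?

A

With single-peaked preferences on a line, the Condorcet winner is the candidate closest to the median voter.
The median voter (position 4) is closest to A at 8.
Check: A vs C — voters closer to A: 6 of 7.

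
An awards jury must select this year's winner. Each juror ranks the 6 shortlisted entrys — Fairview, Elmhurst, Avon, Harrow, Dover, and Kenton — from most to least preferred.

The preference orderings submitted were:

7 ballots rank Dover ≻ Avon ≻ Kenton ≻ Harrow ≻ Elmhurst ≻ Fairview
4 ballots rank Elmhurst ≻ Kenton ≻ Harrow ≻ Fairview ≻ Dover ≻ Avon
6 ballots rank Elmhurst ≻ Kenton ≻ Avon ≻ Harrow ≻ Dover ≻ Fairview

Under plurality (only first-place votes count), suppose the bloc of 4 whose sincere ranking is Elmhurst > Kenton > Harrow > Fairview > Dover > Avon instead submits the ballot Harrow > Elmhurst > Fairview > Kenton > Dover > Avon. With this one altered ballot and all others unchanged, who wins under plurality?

Dover

First-place totals with the altered ballot: Fairview 0, Elmhurst 6, Avon 0, Harrow 4, Dover 7, Kenton 0.
The switch changes the winner from Elmhurst to Dover.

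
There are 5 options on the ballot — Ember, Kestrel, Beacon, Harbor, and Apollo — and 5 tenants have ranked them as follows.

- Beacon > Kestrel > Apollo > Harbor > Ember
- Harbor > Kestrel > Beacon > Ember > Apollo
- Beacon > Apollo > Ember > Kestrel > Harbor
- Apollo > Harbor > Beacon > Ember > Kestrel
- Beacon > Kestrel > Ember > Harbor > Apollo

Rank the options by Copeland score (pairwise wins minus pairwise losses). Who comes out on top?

Pairwise results:
  Ember vs Kestrel: Kestrel wins 3–2.
  Ember vs Beacon: Beacon wins 5–0.
  Ember vs Harbor: Harbor wins 3–2.
  Ember vs Apollo: Apollo wins 3–2.
  Kestrel vs Beacon: Beacon wins 4–1.
  Kestrel vs Harbor: Kestrel wins 3–2.
  Kestrel vs Apollo: Kestrel wins 3–2.
  Beacon vs Harbor: Beacon wins 3–2.
  Beacon vs Apollo: Beacon wins 4–1.
  Harbor vs Apollo: Apollo wins 3–2.
Copeland scores (wins − losses):
  Ember: 0 − 4 = -4
  Kestrel: 3 − 1 = 2
  Beacon: 4 − 0 = 4
  Harbor: 1 − 3 = -2
  Apollo: 2 − 2 = 0
Beacon has the best Copeland score.

Beacon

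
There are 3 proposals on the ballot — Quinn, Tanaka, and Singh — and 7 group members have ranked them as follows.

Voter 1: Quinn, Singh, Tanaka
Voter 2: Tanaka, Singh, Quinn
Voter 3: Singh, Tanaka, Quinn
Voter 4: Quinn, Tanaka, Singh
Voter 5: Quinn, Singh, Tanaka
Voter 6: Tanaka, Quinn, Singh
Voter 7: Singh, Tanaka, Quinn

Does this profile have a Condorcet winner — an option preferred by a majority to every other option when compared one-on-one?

No

Head-to-head results (7 voters total):
Quinn vs Tanaka: Tanaka wins 4–3.
Quinn vs Singh: Quinn wins 4–3.
Tanaka vs Singh: Singh wins 4–3.
No candidate beats all others: Quinn beats Singh beats Tanaka beats Quinn, a majority cycle.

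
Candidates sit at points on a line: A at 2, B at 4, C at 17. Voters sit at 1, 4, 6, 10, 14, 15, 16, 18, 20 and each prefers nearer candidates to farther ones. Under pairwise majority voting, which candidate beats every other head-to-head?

C

With single-peaked preferences on a line, the Condorcet winner is the candidate closest to the median voter.
The median voter (position 14) is closest to C at 17.
Check: C vs A — voters closer to C: 6 of 9.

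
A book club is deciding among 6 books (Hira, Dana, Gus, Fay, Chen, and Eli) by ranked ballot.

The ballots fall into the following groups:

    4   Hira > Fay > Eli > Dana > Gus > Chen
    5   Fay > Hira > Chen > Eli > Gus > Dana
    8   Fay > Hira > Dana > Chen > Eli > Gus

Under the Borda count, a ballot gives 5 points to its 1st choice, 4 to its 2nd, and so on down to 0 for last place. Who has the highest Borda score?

Fay

Borda scores:
  Hira: 4·5 + 5·4 + 8·4 = 72
  Dana: 4·2 + 5·0 + 8·3 = 32
  Gus: 4·1 + 5·1 + 8·0 = 9
  Fay: 4·4 + 5·5 + 8·5 = 81
  Chen: 4·0 + 5·3 + 8·2 = 31
  Eli: 4·3 + 5·2 + 8·1 = 30
Fay has the highest total.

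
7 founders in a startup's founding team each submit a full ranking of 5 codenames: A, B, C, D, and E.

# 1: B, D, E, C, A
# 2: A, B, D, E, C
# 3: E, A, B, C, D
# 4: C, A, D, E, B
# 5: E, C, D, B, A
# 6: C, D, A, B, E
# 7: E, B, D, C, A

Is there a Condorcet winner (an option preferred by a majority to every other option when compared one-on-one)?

No

Head-to-head results (7 voters total):
A vs B: A wins 4–3.
A vs C: C wins 5–2.
A vs D: D wins 4–3.
A vs E: E wins 4–3.
B vs C: B wins 4–3.
B vs D: B wins 4–3.
B vs E: E wins 4–3.
C vs D: C wins 4–3.
C vs E: E wins 5–2.
D vs E: D wins 4–3.
No candidate beats all others: A beats B beats C beats A, a majority cycle.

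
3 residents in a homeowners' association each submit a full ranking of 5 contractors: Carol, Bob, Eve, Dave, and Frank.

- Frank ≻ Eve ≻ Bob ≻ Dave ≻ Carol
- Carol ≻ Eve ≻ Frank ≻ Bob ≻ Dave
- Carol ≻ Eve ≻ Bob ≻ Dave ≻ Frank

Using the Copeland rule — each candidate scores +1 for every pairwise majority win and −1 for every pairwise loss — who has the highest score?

Carol

Pairwise results:
  Carol vs Bob: Carol wins 2–1.
  Carol vs Eve: Carol wins 2–1.
  Carol vs Dave: Carol wins 2–1.
  Carol vs Frank: Carol wins 2–1.
  Bob vs Eve: Eve wins 3–0.
  Bob vs Dave: Bob wins 3–0.
  Bob vs Frank: Frank wins 2–1.
  Eve vs Dave: Eve wins 3–0.
  Eve vs Frank: Eve wins 2–1.
  Dave vs Frank: Frank wins 2–1.
Copeland scores (wins − losses):
  Carol: 4 − 0 = 4
  Bob: 1 − 3 = -2
  Eve: 3 − 1 = 2
  Dave: 0 − 4 = -4
  Frank: 2 − 2 = 0
Carol has the best Copeland score.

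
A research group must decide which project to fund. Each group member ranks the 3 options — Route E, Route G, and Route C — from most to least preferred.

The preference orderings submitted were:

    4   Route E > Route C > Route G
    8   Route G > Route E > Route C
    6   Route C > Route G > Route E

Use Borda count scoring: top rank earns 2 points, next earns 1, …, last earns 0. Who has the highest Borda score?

Route G

Borda scores:
  Route E: 4·2 + 8·1 + 6·0 = 16
  Route G: 4·0 + 8·2 + 6·1 = 22
  Route C: 4·1 + 8·0 + 6·2 = 16
Route G has the highest total.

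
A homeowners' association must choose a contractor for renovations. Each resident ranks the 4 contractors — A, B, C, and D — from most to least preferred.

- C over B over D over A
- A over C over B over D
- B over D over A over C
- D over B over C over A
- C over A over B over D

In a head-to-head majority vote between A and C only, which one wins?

C

Ballots ranking A above C: 2.
Ballots ranking C above A: 3.
C wins the head-to-head, 3–2.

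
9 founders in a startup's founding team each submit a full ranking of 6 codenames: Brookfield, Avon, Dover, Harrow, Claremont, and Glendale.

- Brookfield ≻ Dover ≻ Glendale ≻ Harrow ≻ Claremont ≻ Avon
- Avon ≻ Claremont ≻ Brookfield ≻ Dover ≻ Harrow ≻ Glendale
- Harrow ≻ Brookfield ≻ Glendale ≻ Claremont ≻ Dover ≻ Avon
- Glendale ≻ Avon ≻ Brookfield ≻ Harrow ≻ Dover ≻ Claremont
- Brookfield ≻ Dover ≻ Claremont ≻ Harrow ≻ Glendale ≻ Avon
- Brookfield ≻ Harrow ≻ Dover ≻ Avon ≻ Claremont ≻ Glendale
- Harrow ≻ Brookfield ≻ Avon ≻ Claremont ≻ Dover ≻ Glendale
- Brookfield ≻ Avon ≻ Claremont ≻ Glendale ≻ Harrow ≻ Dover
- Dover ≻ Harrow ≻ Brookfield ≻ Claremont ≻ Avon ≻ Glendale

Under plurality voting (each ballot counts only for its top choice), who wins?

Brookfield

First-place vote totals:
  Brookfield: 4
  Avon: 1
  Dover: 1
  Harrow: 2
  Claremont: 0
  Glendale: 1
Brookfield has the most first-place votes.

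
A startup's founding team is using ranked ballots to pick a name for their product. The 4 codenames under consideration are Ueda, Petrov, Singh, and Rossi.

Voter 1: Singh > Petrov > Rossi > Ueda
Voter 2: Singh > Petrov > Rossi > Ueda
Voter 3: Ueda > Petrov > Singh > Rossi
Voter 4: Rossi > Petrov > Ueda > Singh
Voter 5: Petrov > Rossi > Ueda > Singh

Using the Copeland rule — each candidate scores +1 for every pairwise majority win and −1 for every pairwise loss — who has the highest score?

Petrov

Pairwise results:
  Ueda vs Petrov: Petrov wins 4–1.
  Ueda vs Singh: Ueda wins 3–2.
  Ueda vs Rossi: Rossi wins 4–1.
  Petrov vs Singh: Petrov wins 3–2.
  Petrov vs Rossi: Petrov wins 4–1.
  Singh vs Rossi: Singh wins 3–2.
Copeland scores (wins − losses):
  Ueda: 1 − 2 = -1
  Petrov: 3 − 0 = 3
  Singh: 1 − 2 = -1
  Rossi: 1 − 2 = -1
Petrov has the best Copeland score.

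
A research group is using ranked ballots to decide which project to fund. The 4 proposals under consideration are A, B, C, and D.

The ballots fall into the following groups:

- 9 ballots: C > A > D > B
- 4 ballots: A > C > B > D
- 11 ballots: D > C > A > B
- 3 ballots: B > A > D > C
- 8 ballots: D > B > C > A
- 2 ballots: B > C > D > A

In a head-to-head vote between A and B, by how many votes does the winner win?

Ballots ranking A above B: 9+4+11 = 24.
Ballots ranking B above A: 3+8+2 = 13.
A wins 24–13, a margin of 11.

11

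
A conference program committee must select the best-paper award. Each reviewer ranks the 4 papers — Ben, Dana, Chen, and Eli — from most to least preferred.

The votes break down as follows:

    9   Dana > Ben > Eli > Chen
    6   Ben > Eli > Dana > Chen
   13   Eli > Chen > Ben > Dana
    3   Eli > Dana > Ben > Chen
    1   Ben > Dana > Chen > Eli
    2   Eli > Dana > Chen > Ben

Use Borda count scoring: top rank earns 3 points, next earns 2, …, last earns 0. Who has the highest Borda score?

Borda scores:
  Ben: 9·2 + 6·3 + 13·1 + 3·1 + 3 + 2·0 = 55
  Dana: 9·3 + 6·1 + 13·0 + 3·2 + 2 + 2·2 = 45
  Chen: 9·0 + 6·0 + 13·2 + 3·0 + 1 + 2·1 = 29
  Eli: 9·1 + 6·2 + 13·3 + 3·3 + 0 + 2·3 = 75
Eli has the highest total.

Eli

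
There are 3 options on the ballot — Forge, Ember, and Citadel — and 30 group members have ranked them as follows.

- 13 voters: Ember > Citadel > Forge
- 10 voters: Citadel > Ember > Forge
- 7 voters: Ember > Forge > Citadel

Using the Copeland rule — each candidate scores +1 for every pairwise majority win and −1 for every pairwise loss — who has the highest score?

Ember

Pairwise results:
  Forge vs Ember: Ember wins 30–0.
  Forge vs Citadel: Citadel wins 23–7.
  Ember vs Citadel: Ember wins 20–10.
Copeland scores (wins − losses):
  Forge: 0 − 2 = -2
  Ember: 2 − 0 = 2
  Citadel: 1 − 1 = 0
Ember has the best Copeland score.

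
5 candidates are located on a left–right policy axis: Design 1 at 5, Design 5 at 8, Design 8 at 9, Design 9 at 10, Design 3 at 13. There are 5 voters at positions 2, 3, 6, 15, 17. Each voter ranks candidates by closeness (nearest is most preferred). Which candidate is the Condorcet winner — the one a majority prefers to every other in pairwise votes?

With single-peaked preferences on a line, the Condorcet winner is the candidate closest to the median voter.
The median voter (position 6) is closest to Design 1 at 5.
Check: Design 1 vs Design 8 — voters closer to Design 1: 3 of 5.

Design 1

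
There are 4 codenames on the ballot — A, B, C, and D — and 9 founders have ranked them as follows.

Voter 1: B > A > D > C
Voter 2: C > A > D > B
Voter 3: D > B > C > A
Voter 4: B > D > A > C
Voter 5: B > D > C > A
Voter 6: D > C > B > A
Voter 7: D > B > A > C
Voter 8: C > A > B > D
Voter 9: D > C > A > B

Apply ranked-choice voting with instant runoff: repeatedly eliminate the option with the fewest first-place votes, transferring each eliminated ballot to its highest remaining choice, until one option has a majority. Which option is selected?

Round 1: D 4, B 3, C 2, A 0. A has the fewest and is eliminated.
Round 2: D 4, B 3, C 2. C has the fewest and is eliminated.
Round 3: D 5, B 4. D has a majority.

D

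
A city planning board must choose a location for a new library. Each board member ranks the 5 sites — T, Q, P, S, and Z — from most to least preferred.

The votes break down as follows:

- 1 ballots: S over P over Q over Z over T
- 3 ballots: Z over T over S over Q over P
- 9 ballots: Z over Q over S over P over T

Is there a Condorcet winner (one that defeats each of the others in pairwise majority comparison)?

Head-to-head results (13 voters total):
T vs Q: Q wins 10–3.
T vs P: P wins 10–3.
T vs S: S wins 10–3.
T vs Z: Z wins 13–0.
Q vs P: Q wins 12–1.
Q vs S: Q wins 9–4.
Q vs Z: Z wins 12–1.
P vs S: S wins 13–0.
P vs Z: Z wins 12–1.
S vs Z: Z wins 12–1.
Z beats each rival — T (13–0), Q (12–1), P (12–1), S (12–1) — so Z is the Condorcet winner.

Yes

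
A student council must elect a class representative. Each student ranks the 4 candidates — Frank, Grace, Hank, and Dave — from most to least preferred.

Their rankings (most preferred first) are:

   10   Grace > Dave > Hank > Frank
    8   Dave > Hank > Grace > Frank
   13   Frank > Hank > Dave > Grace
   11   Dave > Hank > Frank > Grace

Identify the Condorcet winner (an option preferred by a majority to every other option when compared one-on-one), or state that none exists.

Dave

Head-to-head results (42 voters total):
Frank vs Grace: Frank wins 24–18.
Frank vs Hank: Hank wins 29–13.
Frank vs Dave: Dave wins 29–13.
Grace vs Hank: Hank wins 32–10.
Grace vs Dave: Dave wins 32–10.
Hank vs Dave: Dave wins 29–13.
Dave beats each rival — Frank (29–13), Grace (32–10), Hank (29–13) — so Dave is the Condorcet winner.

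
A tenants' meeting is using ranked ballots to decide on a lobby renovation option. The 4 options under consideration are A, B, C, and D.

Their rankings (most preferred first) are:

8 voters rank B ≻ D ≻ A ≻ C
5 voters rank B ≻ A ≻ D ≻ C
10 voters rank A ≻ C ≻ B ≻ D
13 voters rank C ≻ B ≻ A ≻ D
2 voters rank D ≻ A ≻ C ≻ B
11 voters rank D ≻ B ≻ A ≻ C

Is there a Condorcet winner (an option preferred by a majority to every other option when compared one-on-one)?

No

Head-to-head results (49 voters total):
A vs B: B wins 37–12.
A vs C: A wins 36–13.
A vs D: A wins 28–21.
B vs C: C wins 25–24.
B vs D: B wins 36–13.
C vs D: D wins 26–23.
No candidate beats all others: A beats C beats B beats A, a majority cycle.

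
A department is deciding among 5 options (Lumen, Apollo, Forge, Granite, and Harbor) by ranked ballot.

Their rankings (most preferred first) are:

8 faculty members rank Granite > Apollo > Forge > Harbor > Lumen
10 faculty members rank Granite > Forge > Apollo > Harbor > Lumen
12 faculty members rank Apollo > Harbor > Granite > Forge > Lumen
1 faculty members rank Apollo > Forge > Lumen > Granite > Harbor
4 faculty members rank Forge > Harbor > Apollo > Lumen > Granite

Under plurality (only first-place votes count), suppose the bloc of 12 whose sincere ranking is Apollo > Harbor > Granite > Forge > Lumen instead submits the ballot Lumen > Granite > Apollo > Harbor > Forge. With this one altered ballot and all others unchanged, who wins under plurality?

First-place totals with the altered ballot: Lumen 12, Apollo 1, Forge 4, Granite 18, Harbor 0.
The winner is unchanged: still Granite.

Granite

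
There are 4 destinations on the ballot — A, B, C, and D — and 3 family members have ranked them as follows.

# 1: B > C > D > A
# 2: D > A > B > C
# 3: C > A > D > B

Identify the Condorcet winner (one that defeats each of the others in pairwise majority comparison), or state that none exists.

None — there is no Condorcet winner

Head-to-head results (3 voters total):
A vs B: A wins 2–1.
A vs C: C wins 2–1.
A vs D: D wins 2–1.
B vs C: B wins 2–1.
B vs D: D wins 2–1.
C vs D: C wins 2–1.
No candidate beats all others: A beats B beats C beats A, a majority cycle.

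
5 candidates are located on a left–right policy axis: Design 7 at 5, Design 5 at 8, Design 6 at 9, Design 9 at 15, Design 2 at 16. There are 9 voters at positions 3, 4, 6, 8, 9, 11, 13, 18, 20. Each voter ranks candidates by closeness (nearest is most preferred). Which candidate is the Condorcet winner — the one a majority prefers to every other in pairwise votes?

Design 6

With single-peaked preferences on a line, the Condorcet winner is the candidate closest to the median voter.
The median voter (position 9) is closest to Design 6 at 9.
Check: Design 6 vs Design 5 — voters closer to Design 6: 5 of 9.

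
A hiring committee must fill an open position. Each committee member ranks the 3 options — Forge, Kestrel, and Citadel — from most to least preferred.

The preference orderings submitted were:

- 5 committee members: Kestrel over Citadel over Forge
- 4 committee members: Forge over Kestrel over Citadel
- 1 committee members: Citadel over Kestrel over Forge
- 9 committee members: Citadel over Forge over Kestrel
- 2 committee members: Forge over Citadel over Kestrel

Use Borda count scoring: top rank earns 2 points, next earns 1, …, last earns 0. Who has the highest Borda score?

Borda scores:
  Forge: 5·0 + 4·2 + 0 + 9·1 + 2·2 = 21
  Kestrel: 5·2 + 4·1 + 1 + 9·0 + 2·0 = 15
  Citadel: 5·1 + 4·0 + 2 + 9·2 + 2·1 = 27
Citadel has the highest total.

Citadel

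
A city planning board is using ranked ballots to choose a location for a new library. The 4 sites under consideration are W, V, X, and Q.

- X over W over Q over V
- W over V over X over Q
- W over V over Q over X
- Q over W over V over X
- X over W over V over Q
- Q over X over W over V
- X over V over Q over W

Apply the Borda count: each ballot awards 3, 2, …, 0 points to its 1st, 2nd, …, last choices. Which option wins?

W

Borda scores:
  W: 2 + 3 + 3 + 2 + 2 + 1 + 0 = 13
  V: 0 + 2 + 2 + 1 + 1 + 0 + 2 = 8
  X: 3 + 1 + 0 + 0 + 3 + 2 + 3 = 12
  Q: 1 + 0 + 1 + 3 + 0 + 3 + 1 = 9
W has the highest total.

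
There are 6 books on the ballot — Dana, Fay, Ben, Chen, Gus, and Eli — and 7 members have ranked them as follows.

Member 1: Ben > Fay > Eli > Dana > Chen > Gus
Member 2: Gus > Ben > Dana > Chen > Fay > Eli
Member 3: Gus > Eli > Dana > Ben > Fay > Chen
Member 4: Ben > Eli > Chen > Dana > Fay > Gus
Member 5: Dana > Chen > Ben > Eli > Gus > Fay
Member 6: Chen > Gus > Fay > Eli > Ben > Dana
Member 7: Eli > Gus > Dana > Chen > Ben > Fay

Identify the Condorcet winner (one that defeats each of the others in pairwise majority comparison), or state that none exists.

None — there is no Condorcet winner

Head-to-head results (7 voters total):
Dana vs Fay: Dana wins 5–2.
Dana vs Ben: Ben wins 4–3.
Dana vs Chen: Dana wins 5–2.
Dana vs Gus: Gus wins 4–3.
Dana vs Eli: Eli wins 5–2.
Fay vs Ben: Ben wins 6–1.
Fay vs Chen: Chen wins 5–2.
Fay vs Gus: Gus wins 5–2.
Fay vs Eli: Eli wins 4–3.
Ben vs Chen: Ben wins 4–3.
Ben vs Gus: Gus wins 4–3.
Ben vs Eli: Ben wins 4–3.
Chen vs Gus: Chen wins 4–3.
Chen vs Eli: Eli wins 4–3.
Gus vs Eli: Eli wins 4–3.
No candidate beats all others: Dana beats Chen beats Gus beats Dana, a majority cycle.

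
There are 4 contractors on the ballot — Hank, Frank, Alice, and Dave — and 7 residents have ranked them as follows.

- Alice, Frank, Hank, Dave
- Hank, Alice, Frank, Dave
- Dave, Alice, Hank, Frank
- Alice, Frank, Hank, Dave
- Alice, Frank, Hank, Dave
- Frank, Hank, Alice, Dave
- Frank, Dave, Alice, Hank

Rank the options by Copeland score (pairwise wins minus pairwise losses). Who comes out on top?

Alice

Pairwise results:
  Hank vs Frank: Frank wins 5–2.
  Hank vs Alice: Alice wins 5–2.
  Hank vs Dave: Hank wins 5–2.
  Frank vs Alice: Alice wins 5–2.
  Frank vs Dave: Frank wins 6–1.
  Alice vs Dave: Alice wins 5–2.
Copeland scores (wins − losses):
  Hank: 1 − 2 = -1
  Frank: 2 − 1 = 1
  Alice: 3 − 0 = 3
  Dave: 0 − 3 = -3
Alice has the best Copeland score.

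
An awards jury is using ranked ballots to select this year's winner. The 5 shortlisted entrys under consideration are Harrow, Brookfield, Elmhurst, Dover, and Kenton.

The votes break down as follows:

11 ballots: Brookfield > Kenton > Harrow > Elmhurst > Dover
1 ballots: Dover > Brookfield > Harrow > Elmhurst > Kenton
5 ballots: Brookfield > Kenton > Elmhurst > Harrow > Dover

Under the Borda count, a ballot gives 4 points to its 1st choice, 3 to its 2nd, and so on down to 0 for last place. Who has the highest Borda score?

Brookfield

Borda scores:
  Harrow: 11·2 + 2 + 5·1 = 29
  Brookfield: 11·4 + 3 + 5·4 = 67
  Elmhurst: 11·1 + 1 + 5·2 = 22
  Dover: 11·0 + 4 + 5·0 = 4
  Kenton: 11·3 + 0 + 5·3 = 48
Brookfield has the highest total.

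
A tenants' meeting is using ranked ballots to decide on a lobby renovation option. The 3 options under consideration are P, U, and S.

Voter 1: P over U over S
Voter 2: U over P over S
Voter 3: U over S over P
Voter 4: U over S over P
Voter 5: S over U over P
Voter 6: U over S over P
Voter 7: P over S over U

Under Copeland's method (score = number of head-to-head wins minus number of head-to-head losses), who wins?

U

Pairwise results:
  P vs U: U wins 5–2.
  P vs S: S wins 4–3.
  U vs S: U wins 5–2.
Copeland scores (wins − losses):
  P: 0 − 2 = -2
  U: 2 − 0 = 2
  S: 1 − 1 = 0
U has the best Copeland score.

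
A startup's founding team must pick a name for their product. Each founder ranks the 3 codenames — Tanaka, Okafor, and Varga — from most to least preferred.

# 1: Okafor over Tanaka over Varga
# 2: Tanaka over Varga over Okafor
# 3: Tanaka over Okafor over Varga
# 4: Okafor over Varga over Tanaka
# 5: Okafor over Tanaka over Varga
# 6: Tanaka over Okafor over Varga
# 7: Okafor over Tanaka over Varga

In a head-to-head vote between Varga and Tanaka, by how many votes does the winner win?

5

Ballots ranking Varga above Tanaka: 1.
Ballots ranking Tanaka above Varga: 6.
Tanaka wins 6–1, a margin of 5.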